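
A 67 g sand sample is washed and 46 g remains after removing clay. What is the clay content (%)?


Formula: Clay% = (W_total - W_washed) / W_total * 100
Clay mass = 67 - 46 = 21 g
Clay% = 21 / 67 * 100 = 31.3433%

Final answer: 31.3433%


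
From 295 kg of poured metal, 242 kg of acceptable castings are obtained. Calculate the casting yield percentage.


Formula: Casting Yield = (W_good / W_total) * 100
Yield = (242 kg / 295 kg) * 100 = 82.0339%

Final answer: 82.0339%


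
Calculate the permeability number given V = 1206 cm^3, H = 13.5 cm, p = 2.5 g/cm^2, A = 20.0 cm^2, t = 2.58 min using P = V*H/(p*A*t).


Formula: Permeability Number P = (V * H) / (p * A * t)
Numerator: V * H = 1206 * 13.5 = 16281.0
Denominator: p * A * t = 2.5 * 20.0 * 2.58 = 129.0
P = 16281.0 / 129.0 = 126.2093

Answer: 126.2093


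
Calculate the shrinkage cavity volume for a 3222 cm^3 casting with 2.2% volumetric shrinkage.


Formula: V_shrink = V_casting * shrinkage_pct / 100
V_shrink = 3222 cm^3 * 2.2 / 100 = 70.8840 cm^3


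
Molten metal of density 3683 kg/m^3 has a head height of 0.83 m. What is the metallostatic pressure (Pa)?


Formula: P = rho * g * h
rho * g = 3683 * 9.81 = 36130.23 N/m^3
P = 36130.23 * 0.83 = 29988.0909 Pa

Answer: 29988.0909 Pa


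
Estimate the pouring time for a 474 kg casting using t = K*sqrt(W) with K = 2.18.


Formula: t = K * sqrt(W)
sqrt(W) = sqrt(474) = 21.77154
t = 2.18 * 21.77154 = 47.4620 s

Answer: 47.4620 s


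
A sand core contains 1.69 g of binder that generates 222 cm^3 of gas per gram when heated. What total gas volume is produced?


Formula: V_gas = W_binder * gas_evolution_rate
V = 1.69 g * 222 cm^3/g = 375.1800 cm^3

Answer: 375.1800 cm^3


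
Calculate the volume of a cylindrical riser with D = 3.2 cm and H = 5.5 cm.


Formula: V = pi * (D/2)^2 * H  (cylinder volume)
Radius = D/2 = 3.2/2 = 1.6 cm
V = pi * 1.6^2 * 5.5 = 44.2336 cm^3

Final answer: 44.2336 cm^3


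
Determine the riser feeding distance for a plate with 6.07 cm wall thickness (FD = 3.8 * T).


Formula: FD = 3.8 * T  (riser feeding-distance rule)
FD = 3.8 * 6.07 cm = 23.0660 cm

Answer: 23.0660 cm


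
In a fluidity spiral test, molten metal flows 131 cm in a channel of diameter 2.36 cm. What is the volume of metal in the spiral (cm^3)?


Formula: V = pi * (d/2)^2 * L  (cylinder volume)
Radius = 2.36/2 = 1.18 cm
V = pi * 1.18^2 * 131 = 573.0403 cm^3

Final answer: 573.0403 cm^3


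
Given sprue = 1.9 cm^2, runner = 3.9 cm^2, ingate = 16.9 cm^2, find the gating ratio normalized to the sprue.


Sprue:Runner:Ingate = 1 : 3.9/1.9 : 16.9/1.9 = 1:2.05:8.89


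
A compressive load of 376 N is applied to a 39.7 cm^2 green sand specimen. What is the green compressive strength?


Formula: Compressive Strength = Force / Area
Strength = 376 N / 39.7 cm^2 = 9.4710 N/cm^2

9.4710 N/cm^2


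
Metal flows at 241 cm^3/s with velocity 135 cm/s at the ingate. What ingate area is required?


Formula: A_ingate = Q / v  (continuity equation)
A = 241 cm^3/s / 135 cm/s = 1.7852 cm^2

1.7852 cm^2


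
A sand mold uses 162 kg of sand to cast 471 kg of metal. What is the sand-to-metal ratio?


Formula: Sand-to-Metal Ratio = W_sand / W_metal
Ratio = 162 kg / 471 kg = 0.3439

Final answer: 0.3439


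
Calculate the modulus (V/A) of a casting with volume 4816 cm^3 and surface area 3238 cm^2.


Formula: Casting Modulus M = V / A
M = 4816 cm^3 / 3238 cm^2 = 1.4873 cm

Answer: 1.4873 cm


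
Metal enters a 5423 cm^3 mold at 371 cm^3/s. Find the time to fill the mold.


Formula: t_fill = V_mold / Q_flow
t = 5423 cm^3 / 371 cm^3/s = 14.6173 s

Answer: 14.6173 s


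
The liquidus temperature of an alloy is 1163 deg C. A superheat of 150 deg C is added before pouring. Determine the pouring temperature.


Formula: T_pour = T_melt + Superheat
T_pour = 1163 + 150 = 1313 deg C

1313 deg C


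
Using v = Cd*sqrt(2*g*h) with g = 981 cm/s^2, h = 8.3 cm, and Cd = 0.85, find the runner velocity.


Formula: v = Cd * sqrt(2 * g * h)  (Torricelli with discharge coefficient)
2*g*h = 2 * 981 * 8.3 = 16284.6 cm^2/s^2
sqrt(16284.6) = 127.61113 cm/s
v = 0.85 * 127.61113 = 108.4695 cm/s


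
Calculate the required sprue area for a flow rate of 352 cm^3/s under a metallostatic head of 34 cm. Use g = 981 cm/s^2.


Formula: v = sqrt(2*g*h), A = Q/v
Velocity: v = sqrt(2 * 981 * 34) = sqrt(66708) = 258.2789 cm/s
Sprue area: A = Q / v = 352 / 258.2789 = 1.3629 cm^2

Answer: 1.3629 cm^2


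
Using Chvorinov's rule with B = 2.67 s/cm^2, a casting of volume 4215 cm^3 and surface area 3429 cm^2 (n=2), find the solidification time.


Formula: t_s = B * (V/A)^n  (Chvorinov's rule, n=2)
Modulus M = V/A = 4215/3429 = 1.229221 cm
M^2 = 1.229221^2 = 1.510984 cm^2
t_s = 2.67 * 1.510984 = 4.0343 s

Answer: 4.0343 s


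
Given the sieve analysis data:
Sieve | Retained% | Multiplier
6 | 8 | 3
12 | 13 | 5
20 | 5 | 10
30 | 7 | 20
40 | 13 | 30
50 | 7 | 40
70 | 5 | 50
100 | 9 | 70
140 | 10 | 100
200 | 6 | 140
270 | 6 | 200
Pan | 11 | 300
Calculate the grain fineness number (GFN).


Formula: GFN = sum(pct * multiplier) / sum(pct)
sum(pct * multiplier) = 8169
sum(pct) = 100
GFN = 8169 / 100 = 81.69

Final answer: 81.69


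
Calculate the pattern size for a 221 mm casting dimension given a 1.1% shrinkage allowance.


Formula: L_pattern = L_casting * (1 + shrinkage_rate/100)
Shrinkage factor = 1 + 1.1/100 = 1.011
L_pattern = 221 mm * 1.011 = 223.4310 mm

Final answer: 223.4310 mm


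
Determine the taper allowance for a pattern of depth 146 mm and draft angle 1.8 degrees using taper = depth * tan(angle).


Formula: taper = depth * tan(draft_angle)
tan(1.8 deg) = 0.0314263
taper = 146 mm * 0.0314263 = 4.5882 mm

Answer: 4.5882 mm


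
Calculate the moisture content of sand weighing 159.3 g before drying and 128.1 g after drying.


Formula: MC = (W_wet - W_dry) / W_wet * 100
Water mass = 159.3 - 128.1 = 31.2 g
MC = 31.2 / 159.3 * 100 = 19.5857%

Final answer: 19.5857%


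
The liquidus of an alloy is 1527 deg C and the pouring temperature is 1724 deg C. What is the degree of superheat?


Formula: Superheat = T_pour - T_melt
Superheat = 1724 - 1527 = 197 deg C


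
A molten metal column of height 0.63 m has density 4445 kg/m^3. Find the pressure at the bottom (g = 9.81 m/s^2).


Formula: P = rho * g * h
rho * g = 4445 * 9.81 = 43605.45 N/m^3
P = 43605.45 * 0.63 = 27471.4335 Pa


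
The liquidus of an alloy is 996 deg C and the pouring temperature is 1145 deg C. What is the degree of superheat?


Formula: Superheat = T_pour - T_melt
Superheat = 1145 - 996 = 149 deg C

149 deg C


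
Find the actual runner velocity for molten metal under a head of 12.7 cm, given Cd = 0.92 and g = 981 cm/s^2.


Formula: v = Cd * sqrt(2 * g * h)  (Torricelli with discharge coefficient)
2*g*h = 2 * 981 * 12.7 = 24917.4 cm^2/s^2
sqrt(24917.4) = 157.85246 cm/s
v = 0.92 * 157.85246 = 145.2243 cm/s

Answer: 145.2243 cm/s


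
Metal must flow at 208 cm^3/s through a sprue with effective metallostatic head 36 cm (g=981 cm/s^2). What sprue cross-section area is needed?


Formula: v = sqrt(2*g*h), A = Q/v
Velocity: v = sqrt(2 * 981 * 36) = sqrt(70632) = 265.7668 cm/s
Sprue area: A = Q / v = 208 / 265.7668 = 0.7826 cm^2

Answer: 0.7826 cm^2


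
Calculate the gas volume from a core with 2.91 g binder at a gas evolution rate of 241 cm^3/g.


Formula: V_gas = W_binder * gas_evolution_rate
V = 2.91 g * 241 cm^3/g = 701.3100 cm^3

701.3100 cm^3


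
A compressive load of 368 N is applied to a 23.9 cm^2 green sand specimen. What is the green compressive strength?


Formula: Compressive Strength = Force / Area
Strength = 368 N / 23.9 cm^2 = 15.3975 N/cm^2

Answer: 15.3975 N/cm^2


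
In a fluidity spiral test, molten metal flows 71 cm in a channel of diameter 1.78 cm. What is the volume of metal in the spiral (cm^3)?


Formula: V = pi * (d/2)^2 * L  (cylinder volume)
Radius = 1.78/2 = 0.89 cm
V = pi * 0.89^2 * 71 = 176.6803 cm^3

Answer: 176.6803 cm^3


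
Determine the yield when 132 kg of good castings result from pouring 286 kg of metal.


Formula: Casting Yield = (W_good / W_total) * 100
Yield = (132 kg / 286 kg) * 100 = 46.1538%

46.1538%


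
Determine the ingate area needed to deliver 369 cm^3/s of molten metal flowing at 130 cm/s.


Formula: A_ingate = Q / v  (continuity equation)
A = 369 cm^3/s / 130 cm/s = 2.8385 cm^2

2.8385 cm^2


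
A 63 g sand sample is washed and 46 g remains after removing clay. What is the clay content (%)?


Formula: Clay% = (W_total - W_washed) / W_total * 100
Clay mass = 63 - 46 = 17 g
Clay% = 17 / 63 * 100 = 26.9841%

Answer: 26.9841%


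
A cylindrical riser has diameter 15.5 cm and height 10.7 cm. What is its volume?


Formula: V = pi * (D/2)^2 * H  (cylinder volume)
Radius = D/2 = 15.5/2 = 7.75 cm
V = pi * 7.75^2 * 10.7 = 2019.0034 cm^3

Answer: 2019.0034 cm^3


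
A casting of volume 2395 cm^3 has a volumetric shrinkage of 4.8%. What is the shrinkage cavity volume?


Formula: V_shrink = V_casting * shrinkage_pct / 100
V_shrink = 2395 cm^3 * 4.8 / 100 = 114.9600 cm^3

114.9600 cm^3


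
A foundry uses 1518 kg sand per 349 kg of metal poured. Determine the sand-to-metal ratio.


Formula: Sand-to-Metal Ratio = W_sand / W_metal
Ratio = 1518 kg / 349 kg = 4.3496

Final answer: 4.3496


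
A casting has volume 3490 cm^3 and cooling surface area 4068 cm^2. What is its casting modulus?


Formula: Casting Modulus M = V / A
M = 3490 cm^3 / 4068 cm^2 = 0.8579 cm

0.8579 cm


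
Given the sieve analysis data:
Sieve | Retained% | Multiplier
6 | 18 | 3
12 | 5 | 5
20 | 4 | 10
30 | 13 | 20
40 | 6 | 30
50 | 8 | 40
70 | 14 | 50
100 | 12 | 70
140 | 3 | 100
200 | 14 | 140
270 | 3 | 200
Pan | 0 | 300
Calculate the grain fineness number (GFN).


Formula: GFN = sum(pct * multiplier) / sum(pct)
sum(pct * multiplier) = 5279
sum(pct) = 100
GFN = 5279 / 100 = 52.79

52.79


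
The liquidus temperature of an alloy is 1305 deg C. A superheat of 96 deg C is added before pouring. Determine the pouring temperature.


Formula: T_pour = T_melt + Superheat
T_pour = 1305 + 96 = 1401 deg C


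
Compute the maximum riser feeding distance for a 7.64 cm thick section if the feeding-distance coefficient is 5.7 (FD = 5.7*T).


Formula: FD = 5.7 * T  (riser feeding-distance rule)
FD = 5.7 * 7.64 cm = 43.5480 cm

Final answer: 43.5480 cm


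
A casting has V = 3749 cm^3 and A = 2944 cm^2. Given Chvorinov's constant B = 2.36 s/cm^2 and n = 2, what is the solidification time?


Formula: t_s = B * (V/A)^n  (Chvorinov's rule, n=2)
Modulus M = V/A = 3749/2944 = 1.273438 cm
M^2 = 1.273438^2 = 1.621644 cm^2
t_s = 2.36 * 1.621644 = 3.8271 s


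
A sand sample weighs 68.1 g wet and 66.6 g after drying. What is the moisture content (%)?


Formula: MC = (W_wet - W_dry) / W_wet * 100
Water mass = 68.1 - 66.6 = 1.5 g
MC = 1.5 / 68.1 * 100 = 2.2026%

Final answer: 2.2026%


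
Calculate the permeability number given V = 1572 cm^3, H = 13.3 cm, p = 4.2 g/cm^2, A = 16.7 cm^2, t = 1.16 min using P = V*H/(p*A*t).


Formula: Permeability Number P = (V * H) / (p * A * t)
Numerator: V * H = 1572 * 13.3 = 20907.6
Denominator: p * A * t = 4.2 * 16.7 * 1.16 = 81.3624
P = 20907.6 / 81.3624 = 256.9688


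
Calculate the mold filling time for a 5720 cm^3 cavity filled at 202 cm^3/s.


Formula: t_fill = V_mold / Q_flow
t = 5720 cm^3 / 202 cm^3/s = 28.3168 s

Final answer: 28.3168 s


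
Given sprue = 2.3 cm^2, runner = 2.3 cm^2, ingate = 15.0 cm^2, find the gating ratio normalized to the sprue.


Sprue:Runner:Ingate = 1 : 2.3/2.3 : 15.0/2.3 = 1:1.00:6.52

Answer: 1:1.00:6.52


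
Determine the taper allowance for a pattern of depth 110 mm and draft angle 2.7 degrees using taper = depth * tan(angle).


Formula: taper = depth * tan(draft_angle)
tan(2.7 deg) = 0.0471588
taper = 110 mm * 0.0471588 = 5.1875 mm

Answer: 5.1875 mm


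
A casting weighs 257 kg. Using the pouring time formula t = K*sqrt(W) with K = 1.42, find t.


Formula: t = K * sqrt(W)
sqrt(W) = sqrt(257) = 16.03122
t = 1.42 * 16.03122 = 22.7643 s

Final answer: 22.7643 s


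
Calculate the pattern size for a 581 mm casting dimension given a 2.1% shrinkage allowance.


Formula: L_pattern = L_casting * (1 + shrinkage_rate/100)
Shrinkage factor = 1 + 2.1/100 = 1.021
L_pattern = 581 mm * 1.021 = 593.2010 mm

593.2010 mm


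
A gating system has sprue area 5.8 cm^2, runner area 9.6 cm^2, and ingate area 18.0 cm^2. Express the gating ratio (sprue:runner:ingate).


Sprue:Runner:Ingate = 1 : 9.6/5.8 : 18.0/5.8 = 1:1.66:3.10

Final answer: 1:1.66:3.10


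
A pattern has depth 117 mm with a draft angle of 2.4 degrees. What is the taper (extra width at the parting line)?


Formula: taper = depth * tan(draft_angle)
tan(2.4 deg) = 0.0419124
taper = 117 mm * 0.0419124 = 4.9038 mm

4.9038 mm


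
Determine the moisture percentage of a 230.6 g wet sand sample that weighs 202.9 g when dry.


Formula: MC = (W_wet - W_dry) / W_wet * 100
Water mass = 230.6 - 202.9 = 27.7 g
MC = 27.7 / 230.6 * 100 = 12.0121%


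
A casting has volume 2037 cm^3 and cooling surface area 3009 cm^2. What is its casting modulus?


Formula: Casting Modulus M = V / A
M = 2037 cm^3 / 3009 cm^2 = 0.6770 cm


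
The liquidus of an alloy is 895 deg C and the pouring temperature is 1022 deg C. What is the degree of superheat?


Formula: Superheat = T_pour - T_melt
Superheat = 1022 - 895 = 127 deg C

127 deg C


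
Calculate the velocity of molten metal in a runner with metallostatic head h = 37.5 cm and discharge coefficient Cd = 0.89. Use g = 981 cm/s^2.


Formula: v = Cd * sqrt(2 * g * h)  (Torricelli with discharge coefficient)
2*g*h = 2 * 981 * 37.5 = 73575.0 cm^2/s^2
sqrt(73575.0) = 271.24712 cm/s
v = 0.89 * 271.24712 = 241.4099 cm/s

Answer: 241.4099 cm/s


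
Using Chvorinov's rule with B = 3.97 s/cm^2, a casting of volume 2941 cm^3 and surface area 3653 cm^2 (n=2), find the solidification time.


Formula: t_s = B * (V/A)^n  (Chvorinov's rule, n=2)
Modulus M = V/A = 2941/3653 = 0.805092 cm
M^2 = 0.805092^2 = 0.648173 cm^2
t_s = 3.97 * 0.648173 = 2.5732 s

Answer: 2.5732 s


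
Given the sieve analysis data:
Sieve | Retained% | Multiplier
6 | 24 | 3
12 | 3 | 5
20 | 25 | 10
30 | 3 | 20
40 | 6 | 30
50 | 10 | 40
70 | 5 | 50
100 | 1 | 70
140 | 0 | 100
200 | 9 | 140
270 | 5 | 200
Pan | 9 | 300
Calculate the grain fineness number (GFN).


Formula: GFN = sum(pct * multiplier) / sum(pct)
sum(pct * multiplier) = 6257
sum(pct) = 100
GFN = 6257 / 100 = 62.57

Answer: 62.57


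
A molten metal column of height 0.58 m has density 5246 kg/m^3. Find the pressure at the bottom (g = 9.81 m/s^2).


Formula: P = rho * g * h
rho * g = 5246 * 9.81 = 51463.26 N/m^3
P = 51463.26 * 0.58 = 29848.6908 Pa

Answer: 29848.6908 Pa


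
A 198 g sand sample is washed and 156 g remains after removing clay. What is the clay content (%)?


Formula: Clay% = (W_total - W_washed) / W_total * 100
Clay mass = 198 - 156 = 42 g
Clay% = 42 / 198 * 100 = 21.2121%

Answer: 21.2121%


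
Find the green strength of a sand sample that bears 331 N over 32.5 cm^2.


Formula: Compressive Strength = Force / Area
Strength = 331 N / 32.5 cm^2 = 10.1846 N/cm^2

10.1846 N/cm^2


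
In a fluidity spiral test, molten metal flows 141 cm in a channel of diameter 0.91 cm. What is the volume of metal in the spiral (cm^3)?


Formula: V = pi * (d/2)^2 * L  (cylinder volume)
Radius = 0.91/2 = 0.455 cm
V = pi * 0.455^2 * 141 = 91.7047 cm^3


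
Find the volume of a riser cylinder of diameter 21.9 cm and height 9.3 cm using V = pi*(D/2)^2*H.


Formula: V = pi * (D/2)^2 * H  (cylinder volume)
Radius = D/2 = 21.9/2 = 10.95 cm
V = pi * 10.95^2 * 9.3 = 3503.1688 cm^3

Final answer: 3503.1688 cm^3


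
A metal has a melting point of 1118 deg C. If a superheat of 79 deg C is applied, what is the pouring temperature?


Formula: T_pour = T_melt + Superheat
T_pour = 1118 + 79 = 1197 deg C


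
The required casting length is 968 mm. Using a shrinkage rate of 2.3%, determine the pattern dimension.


Formula: L_pattern = L_casting * (1 + shrinkage_rate/100)
Shrinkage factor = 1 + 2.3/100 = 1.023
L_pattern = 968 mm * 1.023 = 990.2640 mm

Final answer: 990.2640 mm


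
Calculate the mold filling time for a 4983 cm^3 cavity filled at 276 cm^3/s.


Formula: t_fill = V_mold / Q_flow
t = 4983 cm^3 / 276 cm^3/s = 18.0543 s

18.0543 s


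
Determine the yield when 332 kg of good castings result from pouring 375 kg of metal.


Formula: Casting Yield = (W_good / W_total) * 100
Yield = (332 kg / 375 kg) * 100 = 88.5333%

Answer: 88.5333%


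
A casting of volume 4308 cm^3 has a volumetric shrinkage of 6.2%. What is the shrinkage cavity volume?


Formula: V_shrink = V_casting * shrinkage_pct / 100
V_shrink = 4308 cm^3 * 6.2 / 100 = 267.0960 cm^3


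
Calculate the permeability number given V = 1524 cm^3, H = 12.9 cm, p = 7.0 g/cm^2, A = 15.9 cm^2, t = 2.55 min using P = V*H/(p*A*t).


Formula: Permeability Number P = (V * H) / (p * A * t)
Numerator: V * H = 1524 * 12.9 = 19659.6
Denominator: p * A * t = 7.0 * 15.9 * 2.55 = 283.815
P = 19659.6 / 283.815 = 69.2691

Answer: 69.2691


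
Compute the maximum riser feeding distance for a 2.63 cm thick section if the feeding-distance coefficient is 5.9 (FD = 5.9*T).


Formula: FD = 5.9 * T  (riser feeding-distance rule)
FD = 5.9 * 2.63 cm = 15.5170 cm

Final answer: 15.5170 cm


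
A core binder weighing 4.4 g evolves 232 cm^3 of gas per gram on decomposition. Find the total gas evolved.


Formula: V_gas = W_binder * gas_evolution_rate
V = 4.4 g * 232 cm^3/g = 1020.8000 cm^3

Final answer: 1020.8000 cm^3


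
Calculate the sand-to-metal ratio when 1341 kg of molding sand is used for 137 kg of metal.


Formula: Sand-to-Metal Ratio = W_sand / W_metal
Ratio = 1341 kg / 137 kg = 9.7883

9.7883


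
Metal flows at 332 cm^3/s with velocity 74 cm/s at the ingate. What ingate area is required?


Formula: A_ingate = Q / v  (continuity equation)
A = 332 cm^3/s / 74 cm/s = 4.4865 cm^2

4.4865 cm^2


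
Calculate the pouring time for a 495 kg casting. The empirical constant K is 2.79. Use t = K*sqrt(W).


Formula: t = K * sqrt(W)
sqrt(W) = sqrt(495) = 22.24860
t = 2.79 * 22.24860 = 62.0736 s


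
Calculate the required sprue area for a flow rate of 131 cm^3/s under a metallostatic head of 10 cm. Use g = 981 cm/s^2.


Formula: v = sqrt(2*g*h), A = Q/v
Velocity: v = sqrt(2 * 981 * 10) = sqrt(19620) = 140.0714 cm/s
Sprue area: A = Q / v = 131 / 140.0714 = 0.9352 cm^2

Answer: 0.9352 cm^2


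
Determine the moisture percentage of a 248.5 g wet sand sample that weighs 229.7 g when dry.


Formula: MC = (W_wet - W_dry) / W_wet * 100
Water mass = 248.5 - 229.7 = 18.8 g
MC = 18.8 / 248.5 * 100 = 7.5654%

Answer: 7.5654%


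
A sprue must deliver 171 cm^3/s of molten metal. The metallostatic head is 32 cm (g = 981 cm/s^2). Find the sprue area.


Formula: v = sqrt(2*g*h), A = Q/v
Velocity: v = sqrt(2 * 981 * 32) = sqrt(62784) = 250.5674 cm/s
Sprue area: A = Q / v = 171 / 250.5674 = 0.6825 cm^2

Final answer: 0.6825 cm^2


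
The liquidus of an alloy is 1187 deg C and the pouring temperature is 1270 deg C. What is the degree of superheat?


Formula: Superheat = T_pour - T_melt
Superheat = 1270 - 1187 = 83 deg C

Answer: 83 deg C


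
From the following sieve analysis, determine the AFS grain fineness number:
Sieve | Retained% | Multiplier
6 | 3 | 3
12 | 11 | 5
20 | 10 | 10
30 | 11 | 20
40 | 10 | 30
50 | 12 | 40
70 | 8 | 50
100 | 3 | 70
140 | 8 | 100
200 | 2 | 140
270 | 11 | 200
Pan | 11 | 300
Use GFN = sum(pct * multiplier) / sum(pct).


Formula: GFN = sum(pct * multiplier) / sum(pct)
sum(pct * multiplier) = 8354
sum(pct) = 100
GFN = 8354 / 100 = 83.54

83.54


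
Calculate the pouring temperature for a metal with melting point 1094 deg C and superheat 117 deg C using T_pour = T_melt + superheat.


Formula: T_pour = T_melt + Superheat
T_pour = 1094 + 117 = 1211 deg C

1211 deg C


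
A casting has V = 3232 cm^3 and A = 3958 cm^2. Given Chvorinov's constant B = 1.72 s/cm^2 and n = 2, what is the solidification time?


Formula: t_s = B * (V/A)^n  (Chvorinov's rule, n=2)
Modulus M = V/A = 3232/3958 = 0.816574 cm
M^2 = 0.816574^2 = 0.666793 cm^2
t_s = 1.72 * 0.666793 = 1.1469 s

Final answer: 1.1469 s


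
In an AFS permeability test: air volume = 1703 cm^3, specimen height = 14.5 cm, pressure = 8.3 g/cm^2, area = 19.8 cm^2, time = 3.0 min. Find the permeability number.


Formula: Permeability Number P = (V * H) / (p * A * t)
Numerator: V * H = 1703 * 14.5 = 24693.5
Denominator: p * A * t = 8.3 * 19.8 * 3.0 = 493.02
P = 24693.5 / 493.02 = 50.0862

Final answer: 50.0862


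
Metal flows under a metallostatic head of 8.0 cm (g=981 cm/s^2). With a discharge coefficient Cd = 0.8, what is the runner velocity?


Formula: v = Cd * sqrt(2 * g * h)  (Torricelli with discharge coefficient)
2*g*h = 2 * 981 * 8.0 = 15696.0 cm^2/s^2
sqrt(15696.0) = 125.28368 cm/s
v = 0.8 * 125.28368 = 100.2269 cm/s

100.2269 cm/s


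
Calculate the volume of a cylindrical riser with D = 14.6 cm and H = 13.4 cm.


Formula: V = pi * (D/2)^2 * H  (cylinder volume)
Radius = D/2 = 14.6/2 = 7.3 cm
V = pi * 7.3^2 * 13.4 = 2243.3673 cm^3

2243.3673 cm^3


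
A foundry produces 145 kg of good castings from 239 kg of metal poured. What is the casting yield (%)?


Formula: Casting Yield = (W_good / W_total) * 100
Yield = (145 kg / 239 kg) * 100 = 60.6695%

Final answer: 60.6695%


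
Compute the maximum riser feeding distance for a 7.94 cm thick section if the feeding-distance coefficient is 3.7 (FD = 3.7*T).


Formula: FD = 3.7 * T  (riser feeding-distance rule)
FD = 3.7 * 7.94 cm = 29.3780 cm

Answer: 29.3780 cm


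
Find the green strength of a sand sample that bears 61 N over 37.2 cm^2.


Formula: Compressive Strength = Force / Area
Strength = 61 N / 37.2 cm^2 = 1.6398 N/cm^2

1.6398 N/cm^2


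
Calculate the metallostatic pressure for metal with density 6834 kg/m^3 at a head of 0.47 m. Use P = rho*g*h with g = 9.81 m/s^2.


Formula: P = rho * g * h
rho * g = 6834 * 9.81 = 67041.54 N/m^3
P = 67041.54 * 0.47 = 31509.5238 Pa


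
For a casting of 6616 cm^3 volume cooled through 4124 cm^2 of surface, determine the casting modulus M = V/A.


Formula: Casting Modulus M = V / A
M = 6616 cm^3 / 4124 cm^2 = 1.6043 cm

1.6043 cm


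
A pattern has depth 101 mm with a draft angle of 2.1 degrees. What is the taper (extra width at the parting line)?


Formula: taper = depth * tan(draft_angle)
tan(2.1 deg) = 0.0366683
taper = 101 mm * 0.0366683 = 3.7035 mm


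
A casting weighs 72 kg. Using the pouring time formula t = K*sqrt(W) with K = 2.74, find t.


Formula: t = K * sqrt(W)
sqrt(W) = sqrt(72) = 8.48528
t = 2.74 * 8.48528 = 23.2497 s

23.2497 s


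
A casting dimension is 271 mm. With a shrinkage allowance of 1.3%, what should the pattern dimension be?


Formula: L_pattern = L_casting * (1 + shrinkage_rate/100)
Shrinkage factor = 1 + 1.3/100 = 1.013
L_pattern = 271 mm * 1.013 = 274.5230 mm

Answer: 274.5230 mm


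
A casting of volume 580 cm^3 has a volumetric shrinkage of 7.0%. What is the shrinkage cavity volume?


Formula: V_shrink = V_casting * shrinkage_pct / 100
V_shrink = 580 cm^3 * 7.0 / 100 = 40.6000 cm^3

Final answer: 40.6000 cm^3


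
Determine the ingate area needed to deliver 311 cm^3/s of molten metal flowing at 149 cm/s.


Formula: A_ingate = Q / v  (continuity equation)
A = 311 cm^3/s / 149 cm/s = 2.0872 cm^2

Answer: 2.0872 cm^2


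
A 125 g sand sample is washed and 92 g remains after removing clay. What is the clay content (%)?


Formula: Clay% = (W_total - W_washed) / W_total * 100
Clay mass = 125 - 92 = 33 g
Clay% = 33 / 125 * 100 = 26.4000%

Answer: 26.4000%


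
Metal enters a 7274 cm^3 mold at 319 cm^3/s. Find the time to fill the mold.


Formula: t_fill = V_mold / Q_flow
t = 7274 cm^3 / 319 cm^3/s = 22.8025 s


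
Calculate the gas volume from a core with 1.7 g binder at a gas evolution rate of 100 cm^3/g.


Formula: V_gas = W_binder * gas_evolution_rate
V = 1.7 g * 100 cm^3/g = 170.0000 cm^3

Answer: 170.0000 cm^3


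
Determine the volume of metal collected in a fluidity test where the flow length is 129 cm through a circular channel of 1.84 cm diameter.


Formula: V = pi * (d/2)^2 * L  (cylinder volume)
Radius = 1.84/2 = 0.92 cm
V = pi * 0.92^2 * 129 = 343.0167 cm^3

Answer: 343.0167 cm^3


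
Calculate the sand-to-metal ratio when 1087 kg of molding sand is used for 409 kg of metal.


Formula: Sand-to-Metal Ratio = W_sand / W_metal
Ratio = 1087 kg / 409 kg = 2.6577


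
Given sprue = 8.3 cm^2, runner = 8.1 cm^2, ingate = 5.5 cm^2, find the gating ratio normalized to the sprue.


Sprue:Runner:Ingate = 1 : 8.1/8.3 : 5.5/8.3 = 1:0.98:0.66

Final answer: 1:0.98:0.66


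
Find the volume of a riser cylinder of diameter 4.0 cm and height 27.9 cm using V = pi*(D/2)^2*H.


Formula: V = pi * (D/2)^2 * H  (cylinder volume)
Radius = D/2 = 4.0/2 = 2.0 cm
V = pi * 2.0^2 * 27.9 = 350.6017 cm^3


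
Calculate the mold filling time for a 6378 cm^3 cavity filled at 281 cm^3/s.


Formula: t_fill = V_mold / Q_flow
t = 6378 cm^3 / 281 cm^3/s = 22.6975 s

Answer: 22.6975 s


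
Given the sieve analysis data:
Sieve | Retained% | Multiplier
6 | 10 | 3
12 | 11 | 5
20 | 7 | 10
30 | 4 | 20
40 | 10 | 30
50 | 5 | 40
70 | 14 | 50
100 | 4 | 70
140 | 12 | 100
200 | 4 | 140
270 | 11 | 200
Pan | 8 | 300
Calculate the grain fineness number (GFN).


Formula: GFN = sum(pct * multiplier) / sum(pct)
sum(pct * multiplier) = 8075
sum(pct) = 100
GFN = 8075 / 100 = 80.75

Answer: 80.75


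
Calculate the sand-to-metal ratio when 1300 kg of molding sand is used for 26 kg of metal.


Formula: Sand-to-Metal Ratio = W_sand / W_metal
Ratio = 1300 kg / 26 kg = 50.0000

Final answer: 50.0000


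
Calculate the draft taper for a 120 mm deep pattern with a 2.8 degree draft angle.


Formula: taper = depth * tan(draft_angle)
tan(2.8 deg) = 0.0489082
taper = 120 mm * 0.0489082 = 5.8690 mm

Final answer: 5.8690 mm


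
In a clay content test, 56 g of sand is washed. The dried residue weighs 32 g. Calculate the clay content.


Formula: Clay% = (W_total - W_washed) / W_total * 100
Clay mass = 56 - 32 = 24 g
Clay% = 24 / 56 * 100 = 42.8571%


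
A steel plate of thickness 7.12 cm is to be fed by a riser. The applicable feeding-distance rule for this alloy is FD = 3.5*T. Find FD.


Formula: FD = 3.5 * T  (riser feeding-distance rule)
FD = 3.5 * 7.12 cm = 24.9200 cm

Final answer: 24.9200 cm


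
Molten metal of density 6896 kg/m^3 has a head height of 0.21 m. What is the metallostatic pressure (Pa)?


Formula: P = rho * g * h
rho * g = 6896 * 9.81 = 67649.76 N/m^3
P = 67649.76 * 0.21 = 14206.4496 Pa

14206.4496 Pa


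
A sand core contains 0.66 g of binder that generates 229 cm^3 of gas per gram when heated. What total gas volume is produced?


Formula: V_gas = W_binder * gas_evolution_rate
V = 0.66 g * 229 cm^3/g = 151.1400 cm^3

151.1400 cm^3


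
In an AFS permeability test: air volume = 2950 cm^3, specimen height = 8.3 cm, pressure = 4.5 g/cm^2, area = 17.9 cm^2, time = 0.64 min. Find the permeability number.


Formula: Permeability Number P = (V * H) / (p * A * t)
Numerator: V * H = 2950 * 8.3 = 24485.0
Denominator: p * A * t = 4.5 * 17.9 * 0.64 = 51.552
P = 24485.0 / 51.552 = 474.9573

Answer: 474.9573


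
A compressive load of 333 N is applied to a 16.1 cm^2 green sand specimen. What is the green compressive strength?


Formula: Compressive Strength = Force / Area
Strength = 333 N / 16.1 cm^2 = 20.6832 N/cm^2

20.6832 N/cm^2


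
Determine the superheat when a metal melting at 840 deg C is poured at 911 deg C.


Formula: Superheat = T_pour - T_melt
Superheat = 911 - 840 = 71 deg C

71 deg C


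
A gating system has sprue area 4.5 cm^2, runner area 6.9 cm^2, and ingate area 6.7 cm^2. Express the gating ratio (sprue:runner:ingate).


Sprue:Runner:Ingate = 1 : 6.9/4.5 : 6.7/4.5 = 1:1.53:1.49

Final answer: 1:1.53:1.49


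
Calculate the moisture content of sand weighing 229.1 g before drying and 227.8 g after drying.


Formula: MC = (W_wet - W_dry) / W_wet * 100
Water mass = 229.1 - 227.8 = 1.3 g
MC = 1.3 / 229.1 * 100 = 0.5674%

Final answer: 0.5674%


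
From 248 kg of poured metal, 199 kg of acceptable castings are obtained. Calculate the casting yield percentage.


Formula: Casting Yield = (W_good / W_total) * 100
Yield = (199 kg / 248 kg) * 100 = 80.2419%

80.2419%


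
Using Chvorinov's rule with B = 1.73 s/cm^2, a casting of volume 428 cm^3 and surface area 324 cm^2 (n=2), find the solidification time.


Formula: t_s = B * (V/A)^n  (Chvorinov's rule, n=2)
Modulus M = V/A = 428/324 = 1.320988 cm
M^2 = 1.320988^2 = 1.745009 cm^2
t_s = 1.73 * 1.745009 = 3.0189 s

Final answer: 3.0189 s


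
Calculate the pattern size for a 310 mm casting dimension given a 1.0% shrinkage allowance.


Formula: L_pattern = L_casting * (1 + shrinkage_rate/100)
Shrinkage factor = 1 + 1.0/100 = 1.01
L_pattern = 310 mm * 1.01 = 313.1000 mm

313.1000 mm


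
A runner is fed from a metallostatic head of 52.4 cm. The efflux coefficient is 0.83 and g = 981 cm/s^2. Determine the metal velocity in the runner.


Formula: v = Cd * sqrt(2 * g * h)  (Torricelli with discharge coefficient)
2*g*h = 2 * 981 * 52.4 = 102808.8 cm^2/s^2
sqrt(102808.8) = 320.63811 cm/s
v = 0.83 * 320.63811 = 266.1296 cm/s

Answer: 266.1296 cm/s


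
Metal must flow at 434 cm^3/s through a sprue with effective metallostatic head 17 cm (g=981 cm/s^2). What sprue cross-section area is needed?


Formula: v = sqrt(2*g*h), A = Q/v
Velocity: v = sqrt(2 * 981 * 17) = sqrt(33354) = 182.6308 cm/s
Sprue area: A = Q / v = 434 / 182.6308 = 2.3764 cm^2

2.3764 cm^2


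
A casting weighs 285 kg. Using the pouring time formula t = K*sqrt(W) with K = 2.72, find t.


Formula: t = K * sqrt(W)
sqrt(W) = sqrt(285) = 16.88194
t = 2.72 * 16.88194 = 45.9189 s

45.9189 s


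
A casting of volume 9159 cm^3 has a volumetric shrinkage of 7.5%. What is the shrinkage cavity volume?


Formula: V_shrink = V_casting * shrinkage_pct / 100
V_shrink = 9159 cm^3 * 7.5 / 100 = 686.9250 cm^3

Final answer: 686.9250 cm^3


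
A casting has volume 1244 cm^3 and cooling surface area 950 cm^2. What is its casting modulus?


Formula: Casting Modulus M = V / A
M = 1244 cm^3 / 950 cm^2 = 1.3095 cm

Answer: 1.3095 cm


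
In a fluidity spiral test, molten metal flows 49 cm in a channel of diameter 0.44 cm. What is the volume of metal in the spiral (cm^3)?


Formula: V = pi * (d/2)^2 * L  (cylinder volume)
Radius = 0.44/2 = 0.22 cm
V = pi * 0.22^2 * 49 = 7.4506 cm^3

Final answer: 7.4506 cm^3


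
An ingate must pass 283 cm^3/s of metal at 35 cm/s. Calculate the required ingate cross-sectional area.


Formula: A_ingate = Q / v  (continuity equation)
A = 283 cm^3/s / 35 cm/s = 8.0857 cm^2

Final answer: 8.0857 cm^2


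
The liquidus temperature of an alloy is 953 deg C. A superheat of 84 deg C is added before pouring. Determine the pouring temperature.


Formula: T_pour = T_melt + Superheat
T_pour = 953 + 84 = 1037 deg C

1037 deg C


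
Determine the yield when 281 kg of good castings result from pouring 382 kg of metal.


Formula: Casting Yield = (W_good / W_total) * 100
Yield = (281 kg / 382 kg) * 100 = 73.5602%

73.5602%


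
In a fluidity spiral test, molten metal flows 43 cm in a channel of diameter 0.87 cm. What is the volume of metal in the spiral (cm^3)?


Formula: V = pi * (d/2)^2 * L  (cylinder volume)
Radius = 0.87/2 = 0.435 cm
V = pi * 0.435^2 * 43 = 25.5621 cm^3


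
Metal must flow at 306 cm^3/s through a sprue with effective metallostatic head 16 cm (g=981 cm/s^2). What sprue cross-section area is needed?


Formula: v = sqrt(2*g*h), A = Q/v
Velocity: v = sqrt(2 * 981 * 16) = sqrt(31392) = 177.1779 cm/s
Sprue area: A = Q / v = 306 / 177.1779 = 1.7271 cm^2


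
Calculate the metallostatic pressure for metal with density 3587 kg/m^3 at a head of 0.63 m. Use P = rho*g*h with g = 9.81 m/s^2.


Formula: P = rho * g * h
rho * g = 3587 * 9.81 = 35188.47 N/m^3
P = 35188.47 * 0.63 = 22168.7361 Pa

Answer: 22168.7361 Pa


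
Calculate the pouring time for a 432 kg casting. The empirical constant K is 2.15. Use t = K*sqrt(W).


Formula: t = K * sqrt(W)
sqrt(W) = sqrt(432) = 20.78461
t = 2.15 * 20.78461 = 44.6869 s

Answer: 44.6869 s


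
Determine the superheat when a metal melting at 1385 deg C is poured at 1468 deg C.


Formula: Superheat = T_pour - T_melt
Superheat = 1468 - 1385 = 83 deg C

Final answer: 83 deg C


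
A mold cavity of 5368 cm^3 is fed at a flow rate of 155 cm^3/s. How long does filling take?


Formula: t_fill = V_mold / Q_flow
t = 5368 cm^3 / 155 cm^3/s = 34.6323 s

34.6323 s


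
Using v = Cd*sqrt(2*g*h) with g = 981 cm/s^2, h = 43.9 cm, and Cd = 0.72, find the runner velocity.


Formula: v = Cd * sqrt(2 * g * h)  (Torricelli with discharge coefficient)
2*g*h = 2 * 981 * 43.9 = 86131.8 cm^2/s^2
sqrt(86131.8) = 293.48220 cm/s
v = 0.72 * 293.48220 = 211.3072 cm/s

211.3072 cm/s


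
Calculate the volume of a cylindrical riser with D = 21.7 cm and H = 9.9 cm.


Formula: V = pi * (D/2)^2 * H  (cylinder volume)
Radius = D/2 = 21.7/2 = 10.85 cm
V = pi * 10.85^2 * 9.9 = 3661.3778 cm^3


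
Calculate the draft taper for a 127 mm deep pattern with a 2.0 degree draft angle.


Formula: taper = depth * tan(draft_angle)
tan(2.0 deg) = 0.0349208
taper = 127 mm * 0.0349208 = 4.4349 mm

Answer: 4.4349 mm


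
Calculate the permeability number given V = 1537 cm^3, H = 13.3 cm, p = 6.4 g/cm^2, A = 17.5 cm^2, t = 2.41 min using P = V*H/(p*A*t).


Formula: Permeability Number P = (V * H) / (p * A * t)
Numerator: V * H = 1537 * 13.3 = 20442.1
Denominator: p * A * t = 6.4 * 17.5 * 2.41 = 269.92
P = 20442.1 / 269.92 = 75.7339

75.7339


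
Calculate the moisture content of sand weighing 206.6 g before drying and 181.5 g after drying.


Formula: MC = (W_wet - W_dry) / W_wet * 100
Water mass = 206.6 - 181.5 = 25.1 g
MC = 25.1 / 206.6 * 100 = 12.1491%

12.1491%


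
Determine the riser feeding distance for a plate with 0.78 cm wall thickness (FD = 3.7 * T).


Formula: FD = 3.7 * T  (riser feeding-distance rule)
FD = 3.7 * 0.78 cm = 2.8860 cm

2.8860 cm


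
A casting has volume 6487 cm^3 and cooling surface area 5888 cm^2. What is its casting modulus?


Formula: Casting Modulus M = V / A
M = 6487 cm^3 / 5888 cm^2 = 1.1017 cm


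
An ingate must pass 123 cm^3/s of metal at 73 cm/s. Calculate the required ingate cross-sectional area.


Formula: A_ingate = Q / v  (continuity equation)
A = 123 cm^3/s / 73 cm/s = 1.6849 cm^2

Answer: 1.6849 cm^2


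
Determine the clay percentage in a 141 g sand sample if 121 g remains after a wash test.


Formula: Clay% = (W_total - W_washed) / W_total * 100
Clay mass = 141 - 121 = 20 g
Clay% = 20 / 141 * 100 = 14.1844%

Answer: 14.1844%


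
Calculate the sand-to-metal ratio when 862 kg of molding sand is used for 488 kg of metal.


Formula: Sand-to-Metal Ratio = W_sand / W_metal
Ratio = 862 kg / 488 kg = 1.7664


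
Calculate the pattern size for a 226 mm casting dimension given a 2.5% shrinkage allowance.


Formula: L_pattern = L_casting * (1 + shrinkage_rate/100)
Shrinkage factor = 1 + 2.5/100 = 1.025
L_pattern = 226 mm * 1.025 = 231.6500 mm

Final answer: 231.6500 mm


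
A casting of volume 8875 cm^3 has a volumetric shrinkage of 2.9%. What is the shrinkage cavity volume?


Formula: V_shrink = V_casting * shrinkage_pct / 100
V_shrink = 8875 cm^3 * 2.9 / 100 = 257.3750 cm^3


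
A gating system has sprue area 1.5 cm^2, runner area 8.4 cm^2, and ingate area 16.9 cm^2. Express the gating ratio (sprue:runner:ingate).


Sprue:Runner:Ingate = 1 : 8.4/1.5 : 16.9/1.5 = 1:5.60:11.27

Final answer: 1:5.60:11.27


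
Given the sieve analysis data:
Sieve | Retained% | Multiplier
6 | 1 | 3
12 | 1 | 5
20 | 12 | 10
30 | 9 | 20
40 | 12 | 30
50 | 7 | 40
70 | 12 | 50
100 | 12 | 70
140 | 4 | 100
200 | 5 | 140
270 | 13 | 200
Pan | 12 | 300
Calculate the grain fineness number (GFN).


Formula: GFN = sum(pct * multiplier) / sum(pct)
sum(pct * multiplier) = 9688
sum(pct) = 100
GFN = 9688 / 100 = 96.88

Answer: 96.88


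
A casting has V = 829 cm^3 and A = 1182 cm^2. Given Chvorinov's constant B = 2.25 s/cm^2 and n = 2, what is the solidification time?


Formula: t_s = B * (V/A)^n  (Chvorinov's rule, n=2)
Modulus M = V/A = 829/1182 = 0.701354 cm
M^2 = 0.701354^2 = 0.491897 cm^2
t_s = 2.25 * 0.491897 = 1.1068 s

1.1068 s


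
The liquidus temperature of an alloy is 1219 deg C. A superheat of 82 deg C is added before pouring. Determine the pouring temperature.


Formula: T_pour = T_melt + Superheat
T_pour = 1219 + 82 = 1301 deg C

Final answer: 1301 deg C


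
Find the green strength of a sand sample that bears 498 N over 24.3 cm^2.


Formula: Compressive Strength = Force / Area
Strength = 498 N / 24.3 cm^2 = 20.4938 N/cm^2

Final answer: 20.4938 N/cm^2


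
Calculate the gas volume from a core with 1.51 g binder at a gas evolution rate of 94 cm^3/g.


Formula: V_gas = W_binder * gas_evolution_rate
V = 1.51 g * 94 cm^3/g = 141.9400 cm^3


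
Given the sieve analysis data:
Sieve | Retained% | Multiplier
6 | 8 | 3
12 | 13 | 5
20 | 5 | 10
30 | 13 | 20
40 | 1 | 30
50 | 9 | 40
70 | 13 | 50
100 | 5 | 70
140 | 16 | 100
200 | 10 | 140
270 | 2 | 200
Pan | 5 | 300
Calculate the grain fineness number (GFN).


Formula: GFN = sum(pct * multiplier) / sum(pct)
sum(pct * multiplier) = 6689
sum(pct) = 100
GFN = 6689 / 100 = 66.89

Answer: 66.89


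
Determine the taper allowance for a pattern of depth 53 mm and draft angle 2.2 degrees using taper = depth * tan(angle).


Formula: taper = depth * tan(draft_angle)
tan(2.2 deg) = 0.0384161
taper = 53 mm * 0.0384161 = 2.0361 mm

Answer: 2.0361 mm


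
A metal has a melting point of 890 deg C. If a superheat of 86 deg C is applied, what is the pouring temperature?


Formula: T_pour = T_melt + Superheat
T_pour = 890 + 86 = 976 deg C

976 deg C


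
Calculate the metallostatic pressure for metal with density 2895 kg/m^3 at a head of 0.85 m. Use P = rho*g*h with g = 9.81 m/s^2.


Formula: P = rho * g * h
rho * g = 2895 * 9.81 = 28399.95 N/m^3
P = 28399.95 * 0.85 = 24139.9575 Pa


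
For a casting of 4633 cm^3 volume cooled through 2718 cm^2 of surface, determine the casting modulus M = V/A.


Formula: Casting Modulus M = V / A
M = 4633 cm^3 / 2718 cm^2 = 1.7046 cm

Answer: 1.7046 cm


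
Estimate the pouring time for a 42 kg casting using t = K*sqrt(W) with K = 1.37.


Formula: t = K * sqrt(W)
sqrt(W) = sqrt(42) = 6.48074
t = 1.37 * 6.48074 = 8.8786 s

Answer: 8.8786 s


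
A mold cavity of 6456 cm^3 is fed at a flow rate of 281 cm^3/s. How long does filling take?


Formula: t_fill = V_mold / Q_flow
t = 6456 cm^3 / 281 cm^3/s = 22.9751 s

22.9751 s


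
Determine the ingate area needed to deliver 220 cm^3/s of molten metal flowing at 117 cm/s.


Formula: A_ingate = Q / v  (continuity equation)
A = 220 cm^3/s / 117 cm/s = 1.8803 cm^2

Answer: 1.8803 cm^2


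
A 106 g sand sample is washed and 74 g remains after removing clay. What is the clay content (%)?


Formula: Clay% = (W_total - W_washed) / W_total * 100
Clay mass = 106 - 74 = 32 g
Clay% = 32 / 106 * 100 = 30.1887%

Final answer: 30.1887%


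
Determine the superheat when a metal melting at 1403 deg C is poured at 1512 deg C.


Formula: Superheat = T_pour - T_melt
Superheat = 1512 - 1403 = 109 deg C

Final answer: 109 deg C
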